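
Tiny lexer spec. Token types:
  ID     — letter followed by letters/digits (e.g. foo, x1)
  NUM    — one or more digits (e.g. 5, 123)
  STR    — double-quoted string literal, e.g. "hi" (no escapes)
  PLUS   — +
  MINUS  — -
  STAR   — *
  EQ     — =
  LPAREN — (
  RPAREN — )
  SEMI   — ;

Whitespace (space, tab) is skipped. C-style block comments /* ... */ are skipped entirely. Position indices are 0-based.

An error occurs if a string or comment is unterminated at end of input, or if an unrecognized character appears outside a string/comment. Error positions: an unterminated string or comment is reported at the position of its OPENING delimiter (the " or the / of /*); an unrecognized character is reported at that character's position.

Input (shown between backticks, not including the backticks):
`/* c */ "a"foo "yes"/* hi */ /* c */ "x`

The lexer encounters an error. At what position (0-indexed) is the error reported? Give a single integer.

pos=0: enter COMMENT mode (saw '/*')
exit COMMENT mode (now at pos=7)
pos=8: enter STRING mode
pos=8: emit STR "a" (now at pos=11)
pos=11: emit ID 'foo' (now at pos=14)
pos=15: enter STRING mode
pos=15: emit STR "yes" (now at pos=20)
pos=20: enter COMMENT mode (saw '/*')
exit COMMENT mode (now at pos=28)
pos=29: enter COMMENT mode (saw '/*')
exit COMMENT mode (now at pos=36)
pos=37: enter STRING mode
pos=37: ERROR — unterminated string

Answer: 37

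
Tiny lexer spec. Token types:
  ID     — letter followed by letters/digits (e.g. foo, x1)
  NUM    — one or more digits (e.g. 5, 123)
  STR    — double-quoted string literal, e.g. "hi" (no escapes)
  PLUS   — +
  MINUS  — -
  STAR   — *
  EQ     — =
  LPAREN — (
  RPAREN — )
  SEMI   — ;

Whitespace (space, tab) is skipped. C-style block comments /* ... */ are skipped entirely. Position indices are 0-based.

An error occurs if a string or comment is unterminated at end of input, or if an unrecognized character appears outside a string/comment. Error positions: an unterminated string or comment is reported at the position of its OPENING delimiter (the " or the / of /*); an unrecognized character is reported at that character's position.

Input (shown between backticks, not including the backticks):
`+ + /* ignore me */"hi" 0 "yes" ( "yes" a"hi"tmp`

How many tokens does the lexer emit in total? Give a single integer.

Answer: 10

Derivation:
pos=0: emit PLUS '+'
pos=2: emit PLUS '+'
pos=4: enter COMMENT mode (saw '/*')
exit COMMENT mode (now at pos=19)
pos=19: enter STRING mode
pos=19: emit STR "hi" (now at pos=23)
pos=24: emit NUM '0' (now at pos=25)
pos=26: enter STRING mode
pos=26: emit STR "yes" (now at pos=31)
pos=32: emit LPAREN '('
pos=34: enter STRING mode
pos=34: emit STR "yes" (now at pos=39)
pos=40: emit ID 'a' (now at pos=41)
pos=41: enter STRING mode
pos=41: emit STR "hi" (now at pos=45)
pos=45: emit ID 'tmp' (now at pos=48)
DONE. 10 tokens: [PLUS, PLUS, STR, NUM, STR, LPAREN, STR, ID, STR, ID]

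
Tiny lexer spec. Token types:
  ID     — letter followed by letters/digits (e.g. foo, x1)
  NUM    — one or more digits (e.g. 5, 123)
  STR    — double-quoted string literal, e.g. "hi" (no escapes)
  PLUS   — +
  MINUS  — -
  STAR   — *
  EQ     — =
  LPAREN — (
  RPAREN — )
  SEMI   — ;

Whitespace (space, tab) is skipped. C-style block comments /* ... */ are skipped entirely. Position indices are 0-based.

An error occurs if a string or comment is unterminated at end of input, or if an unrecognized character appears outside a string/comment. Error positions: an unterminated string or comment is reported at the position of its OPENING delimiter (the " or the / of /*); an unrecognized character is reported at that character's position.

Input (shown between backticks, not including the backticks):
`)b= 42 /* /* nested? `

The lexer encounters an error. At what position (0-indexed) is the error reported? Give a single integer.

pos=0: emit RPAREN ')'
pos=1: emit ID 'b' (now at pos=2)
pos=2: emit EQ '='
pos=4: emit NUM '42' (now at pos=6)
pos=7: enter COMMENT mode (saw '/*')
pos=7: ERROR — unterminated comment (reached EOF)

Answer: 7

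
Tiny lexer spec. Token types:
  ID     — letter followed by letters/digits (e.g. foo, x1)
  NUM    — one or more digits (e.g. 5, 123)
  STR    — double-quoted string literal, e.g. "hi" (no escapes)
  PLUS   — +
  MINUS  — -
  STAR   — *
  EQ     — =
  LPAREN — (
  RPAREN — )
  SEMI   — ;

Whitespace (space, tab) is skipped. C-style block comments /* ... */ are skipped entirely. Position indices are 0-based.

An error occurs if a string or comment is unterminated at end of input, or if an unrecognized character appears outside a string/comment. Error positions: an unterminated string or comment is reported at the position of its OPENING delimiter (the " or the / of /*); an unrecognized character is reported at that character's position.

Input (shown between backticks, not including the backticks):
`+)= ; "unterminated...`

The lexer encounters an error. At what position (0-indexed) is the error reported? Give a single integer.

pos=0: emit PLUS '+'
pos=1: emit RPAREN ')'
pos=2: emit EQ '='
pos=4: emit SEMI ';'
pos=6: enter STRING mode
pos=6: ERROR — unterminated string

Answer: 6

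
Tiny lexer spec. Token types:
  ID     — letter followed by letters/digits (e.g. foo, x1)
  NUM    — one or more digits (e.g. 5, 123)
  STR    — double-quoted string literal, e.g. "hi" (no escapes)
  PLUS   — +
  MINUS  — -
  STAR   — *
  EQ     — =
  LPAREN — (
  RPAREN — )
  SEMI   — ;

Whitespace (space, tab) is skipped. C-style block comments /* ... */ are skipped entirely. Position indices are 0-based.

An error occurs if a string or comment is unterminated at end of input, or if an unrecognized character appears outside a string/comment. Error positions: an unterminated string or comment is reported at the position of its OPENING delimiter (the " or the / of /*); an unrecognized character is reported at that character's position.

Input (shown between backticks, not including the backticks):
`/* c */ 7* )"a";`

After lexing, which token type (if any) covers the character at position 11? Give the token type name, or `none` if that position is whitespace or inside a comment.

pos=0: enter COMMENT mode (saw '/*')
exit COMMENT mode (now at pos=7)
pos=8: emit NUM '7' (now at pos=9)
pos=9: emit STAR '*'
pos=11: emit RPAREN ')'
pos=12: enter STRING mode
pos=12: emit STR "a" (now at pos=15)
pos=15: emit SEMI ';'
DONE. 5 tokens: [NUM, STAR, RPAREN, STR, SEMI]
Position 11: char is ')' -> RPAREN

Answer: RPAREN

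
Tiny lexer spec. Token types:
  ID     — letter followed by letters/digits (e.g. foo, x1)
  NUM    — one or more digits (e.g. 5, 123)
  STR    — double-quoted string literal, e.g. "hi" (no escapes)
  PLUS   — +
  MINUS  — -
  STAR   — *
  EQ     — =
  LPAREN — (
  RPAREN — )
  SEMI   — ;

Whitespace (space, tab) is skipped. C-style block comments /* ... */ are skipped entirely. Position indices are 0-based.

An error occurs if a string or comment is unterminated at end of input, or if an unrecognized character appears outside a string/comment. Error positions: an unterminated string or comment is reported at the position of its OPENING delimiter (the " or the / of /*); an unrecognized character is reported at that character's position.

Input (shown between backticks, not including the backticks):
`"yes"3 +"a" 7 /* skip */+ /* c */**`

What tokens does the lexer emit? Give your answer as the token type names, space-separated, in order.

pos=0: enter STRING mode
pos=0: emit STR "yes" (now at pos=5)
pos=5: emit NUM '3' (now at pos=6)
pos=7: emit PLUS '+'
pos=8: enter STRING mode
pos=8: emit STR "a" (now at pos=11)
pos=12: emit NUM '7' (now at pos=13)
pos=14: enter COMMENT mode (saw '/*')
exit COMMENT mode (now at pos=24)
pos=24: emit PLUS '+'
pos=26: enter COMMENT mode (saw '/*')
exit COMMENT mode (now at pos=33)
pos=33: emit STAR '*'
pos=34: emit STAR '*'
DONE. 8 tokens: [STR, NUM, PLUS, STR, NUM, PLUS, STAR, STAR]

Answer: STR NUM PLUS STR NUM PLUS STAR STAR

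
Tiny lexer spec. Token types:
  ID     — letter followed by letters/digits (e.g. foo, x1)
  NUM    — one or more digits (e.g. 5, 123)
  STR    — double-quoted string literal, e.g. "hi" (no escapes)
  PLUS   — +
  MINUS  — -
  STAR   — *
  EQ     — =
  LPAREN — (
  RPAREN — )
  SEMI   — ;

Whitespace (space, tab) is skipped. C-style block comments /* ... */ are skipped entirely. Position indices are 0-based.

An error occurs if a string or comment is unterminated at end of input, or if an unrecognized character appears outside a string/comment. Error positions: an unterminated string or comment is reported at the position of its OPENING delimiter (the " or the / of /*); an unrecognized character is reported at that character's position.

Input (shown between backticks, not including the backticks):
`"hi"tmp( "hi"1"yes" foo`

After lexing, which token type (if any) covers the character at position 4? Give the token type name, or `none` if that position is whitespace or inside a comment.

pos=0: enter STRING mode
pos=0: emit STR "hi" (now at pos=4)
pos=4: emit ID 'tmp' (now at pos=7)
pos=7: emit LPAREN '('
pos=9: enter STRING mode
pos=9: emit STR "hi" (now at pos=13)
pos=13: emit NUM '1' (now at pos=14)
pos=14: enter STRING mode
pos=14: emit STR "yes" (now at pos=19)
pos=20: emit ID 'foo' (now at pos=23)
DONE. 7 tokens: [STR, ID, LPAREN, STR, NUM, STR, ID]
Position 4: char is 't' -> ID

Answer: ID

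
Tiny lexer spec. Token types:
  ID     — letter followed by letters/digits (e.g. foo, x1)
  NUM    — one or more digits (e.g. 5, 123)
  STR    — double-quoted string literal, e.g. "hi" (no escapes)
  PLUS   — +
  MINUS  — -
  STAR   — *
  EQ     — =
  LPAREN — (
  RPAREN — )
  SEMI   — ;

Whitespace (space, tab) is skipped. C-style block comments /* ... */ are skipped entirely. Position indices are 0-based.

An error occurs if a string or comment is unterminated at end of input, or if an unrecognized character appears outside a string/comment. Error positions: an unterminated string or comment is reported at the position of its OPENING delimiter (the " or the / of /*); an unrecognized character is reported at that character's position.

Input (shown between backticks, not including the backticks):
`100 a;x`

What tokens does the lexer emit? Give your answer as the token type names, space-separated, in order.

Answer: NUM ID SEMI ID

Derivation:
pos=0: emit NUM '100' (now at pos=3)
pos=4: emit ID 'a' (now at pos=5)
pos=5: emit SEMI ';'
pos=6: emit ID 'x' (now at pos=7)
DONE. 4 tokens: [NUM, ID, SEMI, ID]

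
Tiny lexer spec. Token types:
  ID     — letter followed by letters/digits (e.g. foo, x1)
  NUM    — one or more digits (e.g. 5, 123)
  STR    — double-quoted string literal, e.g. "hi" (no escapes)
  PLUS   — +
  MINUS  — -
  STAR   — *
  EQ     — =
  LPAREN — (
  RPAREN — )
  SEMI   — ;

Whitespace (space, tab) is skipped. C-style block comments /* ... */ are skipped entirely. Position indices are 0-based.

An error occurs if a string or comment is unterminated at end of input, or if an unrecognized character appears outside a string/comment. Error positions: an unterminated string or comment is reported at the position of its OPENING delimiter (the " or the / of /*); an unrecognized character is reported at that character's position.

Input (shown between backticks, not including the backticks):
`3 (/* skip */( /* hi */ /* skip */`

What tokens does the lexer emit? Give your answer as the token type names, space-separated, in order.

Answer: NUM LPAREN LPAREN

Derivation:
pos=0: emit NUM '3' (now at pos=1)
pos=2: emit LPAREN '('
pos=3: enter COMMENT mode (saw '/*')
exit COMMENT mode (now at pos=13)
pos=13: emit LPAREN '('
pos=15: enter COMMENT mode (saw '/*')
exit COMMENT mode (now at pos=23)
pos=24: enter COMMENT mode (saw '/*')
exit COMMENT mode (now at pos=34)
DONE. 3 tokens: [NUM, LPAREN, LPAREN]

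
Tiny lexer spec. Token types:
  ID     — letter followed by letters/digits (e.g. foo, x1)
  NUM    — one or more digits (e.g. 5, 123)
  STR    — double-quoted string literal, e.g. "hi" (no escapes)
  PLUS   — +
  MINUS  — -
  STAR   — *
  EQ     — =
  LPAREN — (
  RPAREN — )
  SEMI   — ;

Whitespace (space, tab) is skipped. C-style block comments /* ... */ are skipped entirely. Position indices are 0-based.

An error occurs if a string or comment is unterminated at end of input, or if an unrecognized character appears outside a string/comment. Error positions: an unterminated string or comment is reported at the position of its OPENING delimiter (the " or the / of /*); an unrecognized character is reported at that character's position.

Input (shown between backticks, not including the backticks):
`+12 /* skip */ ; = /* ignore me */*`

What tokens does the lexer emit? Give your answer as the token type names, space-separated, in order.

pos=0: emit PLUS '+'
pos=1: emit NUM '12' (now at pos=3)
pos=4: enter COMMENT mode (saw '/*')
exit COMMENT mode (now at pos=14)
pos=15: emit SEMI ';'
pos=17: emit EQ '='
pos=19: enter COMMENT mode (saw '/*')
exit COMMENT mode (now at pos=34)
pos=34: emit STAR '*'
DONE. 5 tokens: [PLUS, NUM, SEMI, EQ, STAR]

Answer: PLUS NUM SEMI EQ STAR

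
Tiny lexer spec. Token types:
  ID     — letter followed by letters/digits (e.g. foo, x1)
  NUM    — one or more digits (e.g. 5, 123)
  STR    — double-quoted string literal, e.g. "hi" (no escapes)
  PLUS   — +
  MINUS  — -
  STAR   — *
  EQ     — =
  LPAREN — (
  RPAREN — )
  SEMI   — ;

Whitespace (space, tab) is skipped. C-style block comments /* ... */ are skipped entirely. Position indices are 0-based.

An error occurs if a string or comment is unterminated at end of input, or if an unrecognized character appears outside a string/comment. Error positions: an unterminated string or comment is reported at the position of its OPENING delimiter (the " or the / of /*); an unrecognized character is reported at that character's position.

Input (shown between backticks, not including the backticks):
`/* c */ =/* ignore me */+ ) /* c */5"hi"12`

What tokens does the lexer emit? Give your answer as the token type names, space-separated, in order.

pos=0: enter COMMENT mode (saw '/*')
exit COMMENT mode (now at pos=7)
pos=8: emit EQ '='
pos=9: enter COMMENT mode (saw '/*')
exit COMMENT mode (now at pos=24)
pos=24: emit PLUS '+'
pos=26: emit RPAREN ')'
pos=28: enter COMMENT mode (saw '/*')
exit COMMENT mode (now at pos=35)
pos=35: emit NUM '5' (now at pos=36)
pos=36: enter STRING mode
pos=36: emit STR "hi" (now at pos=40)
pos=40: emit NUM '12' (now at pos=42)
DONE. 6 tokens: [EQ, PLUS, RPAREN, NUM, STR, NUM]

Answer: EQ PLUS RPAREN NUM STR NUM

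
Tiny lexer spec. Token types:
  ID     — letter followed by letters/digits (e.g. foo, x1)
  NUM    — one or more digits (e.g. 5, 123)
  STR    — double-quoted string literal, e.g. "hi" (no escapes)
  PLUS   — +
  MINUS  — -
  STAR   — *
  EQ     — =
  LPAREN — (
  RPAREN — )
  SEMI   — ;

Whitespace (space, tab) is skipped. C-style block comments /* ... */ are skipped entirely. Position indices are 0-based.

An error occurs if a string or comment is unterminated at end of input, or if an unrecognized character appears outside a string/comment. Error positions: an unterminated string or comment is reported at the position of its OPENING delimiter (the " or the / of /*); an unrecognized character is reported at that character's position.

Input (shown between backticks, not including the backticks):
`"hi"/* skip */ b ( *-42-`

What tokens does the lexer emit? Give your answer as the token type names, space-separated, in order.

Answer: STR ID LPAREN STAR MINUS NUM MINUS

Derivation:
pos=0: enter STRING mode
pos=0: emit STR "hi" (now at pos=4)
pos=4: enter COMMENT mode (saw '/*')
exit COMMENT mode (now at pos=14)
pos=15: emit ID 'b' (now at pos=16)
pos=17: emit LPAREN '('
pos=19: emit STAR '*'
pos=20: emit MINUS '-'
pos=21: emit NUM '42' (now at pos=23)
pos=23: emit MINUS '-'
DONE. 7 tokens: [STR, ID, LPAREN, STAR, MINUS, NUM, MINUS]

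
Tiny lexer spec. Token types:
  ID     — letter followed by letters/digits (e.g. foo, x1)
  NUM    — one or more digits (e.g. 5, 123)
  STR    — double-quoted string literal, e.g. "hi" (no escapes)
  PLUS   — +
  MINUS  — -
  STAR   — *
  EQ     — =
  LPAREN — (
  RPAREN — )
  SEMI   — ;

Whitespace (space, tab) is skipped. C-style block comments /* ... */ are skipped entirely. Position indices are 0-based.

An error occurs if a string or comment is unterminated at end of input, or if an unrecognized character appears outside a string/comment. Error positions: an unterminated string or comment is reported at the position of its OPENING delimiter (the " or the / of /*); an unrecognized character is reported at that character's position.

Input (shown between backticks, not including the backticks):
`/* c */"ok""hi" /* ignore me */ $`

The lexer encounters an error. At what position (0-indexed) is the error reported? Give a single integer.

Answer: 32

Derivation:
pos=0: enter COMMENT mode (saw '/*')
exit COMMENT mode (now at pos=7)
pos=7: enter STRING mode
pos=7: emit STR "ok" (now at pos=11)
pos=11: enter STRING mode
pos=11: emit STR "hi" (now at pos=15)
pos=16: enter COMMENT mode (saw '/*')
exit COMMENT mode (now at pos=31)
pos=32: ERROR — unrecognized char '$'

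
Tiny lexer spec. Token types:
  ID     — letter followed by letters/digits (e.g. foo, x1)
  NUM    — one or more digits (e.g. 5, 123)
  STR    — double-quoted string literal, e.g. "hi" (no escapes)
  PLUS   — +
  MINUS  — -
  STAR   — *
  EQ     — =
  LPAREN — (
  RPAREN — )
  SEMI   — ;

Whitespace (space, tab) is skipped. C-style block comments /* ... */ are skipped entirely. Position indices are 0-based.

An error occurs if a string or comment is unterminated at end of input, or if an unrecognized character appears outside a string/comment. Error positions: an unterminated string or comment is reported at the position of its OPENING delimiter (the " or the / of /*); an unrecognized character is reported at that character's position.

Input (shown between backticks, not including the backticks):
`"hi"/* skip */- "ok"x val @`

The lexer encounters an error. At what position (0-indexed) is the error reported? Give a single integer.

Answer: 26

Derivation:
pos=0: enter STRING mode
pos=0: emit STR "hi" (now at pos=4)
pos=4: enter COMMENT mode (saw '/*')
exit COMMENT mode (now at pos=14)
pos=14: emit MINUS '-'
pos=16: enter STRING mode
pos=16: emit STR "ok" (now at pos=20)
pos=20: emit ID 'x' (now at pos=21)
pos=22: emit ID 'val' (now at pos=25)
pos=26: ERROR — unrecognized char '@'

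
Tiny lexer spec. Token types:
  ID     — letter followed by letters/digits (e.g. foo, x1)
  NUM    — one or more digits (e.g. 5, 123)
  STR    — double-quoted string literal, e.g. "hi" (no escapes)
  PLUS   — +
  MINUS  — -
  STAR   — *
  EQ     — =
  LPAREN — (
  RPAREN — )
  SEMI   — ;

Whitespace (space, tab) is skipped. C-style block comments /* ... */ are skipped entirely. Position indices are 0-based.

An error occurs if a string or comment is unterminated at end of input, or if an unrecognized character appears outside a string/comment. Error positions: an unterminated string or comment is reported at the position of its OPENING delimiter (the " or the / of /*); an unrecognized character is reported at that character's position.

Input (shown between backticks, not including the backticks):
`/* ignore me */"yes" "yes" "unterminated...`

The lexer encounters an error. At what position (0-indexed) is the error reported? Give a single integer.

Answer: 27

Derivation:
pos=0: enter COMMENT mode (saw '/*')
exit COMMENT mode (now at pos=15)
pos=15: enter STRING mode
pos=15: emit STR "yes" (now at pos=20)
pos=21: enter STRING mode
pos=21: emit STR "yes" (now at pos=26)
pos=27: enter STRING mode
pos=27: ERROR — unterminated string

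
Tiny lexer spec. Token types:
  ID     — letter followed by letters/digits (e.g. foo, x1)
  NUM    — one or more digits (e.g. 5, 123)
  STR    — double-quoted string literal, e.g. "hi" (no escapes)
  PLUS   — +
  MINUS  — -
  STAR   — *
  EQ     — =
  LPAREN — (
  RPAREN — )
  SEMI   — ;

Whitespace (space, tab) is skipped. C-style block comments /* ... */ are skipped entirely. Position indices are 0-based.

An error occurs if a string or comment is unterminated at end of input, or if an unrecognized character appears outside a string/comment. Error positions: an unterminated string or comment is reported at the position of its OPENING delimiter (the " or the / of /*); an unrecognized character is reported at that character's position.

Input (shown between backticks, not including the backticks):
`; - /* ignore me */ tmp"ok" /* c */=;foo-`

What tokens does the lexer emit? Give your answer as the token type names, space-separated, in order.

Answer: SEMI MINUS ID STR EQ SEMI ID MINUS

Derivation:
pos=0: emit SEMI ';'
pos=2: emit MINUS '-'
pos=4: enter COMMENT mode (saw '/*')
exit COMMENT mode (now at pos=19)
pos=20: emit ID 'tmp' (now at pos=23)
pos=23: enter STRING mode
pos=23: emit STR "ok" (now at pos=27)
pos=28: enter COMMENT mode (saw '/*')
exit COMMENT mode (now at pos=35)
pos=35: emit EQ '='
pos=36: emit SEMI ';'
pos=37: emit ID 'foo' (now at pos=40)
pos=40: emit MINUS '-'
DONE. 8 tokens: [SEMI, MINUS, ID, STR, EQ, SEMI, ID, MINUS]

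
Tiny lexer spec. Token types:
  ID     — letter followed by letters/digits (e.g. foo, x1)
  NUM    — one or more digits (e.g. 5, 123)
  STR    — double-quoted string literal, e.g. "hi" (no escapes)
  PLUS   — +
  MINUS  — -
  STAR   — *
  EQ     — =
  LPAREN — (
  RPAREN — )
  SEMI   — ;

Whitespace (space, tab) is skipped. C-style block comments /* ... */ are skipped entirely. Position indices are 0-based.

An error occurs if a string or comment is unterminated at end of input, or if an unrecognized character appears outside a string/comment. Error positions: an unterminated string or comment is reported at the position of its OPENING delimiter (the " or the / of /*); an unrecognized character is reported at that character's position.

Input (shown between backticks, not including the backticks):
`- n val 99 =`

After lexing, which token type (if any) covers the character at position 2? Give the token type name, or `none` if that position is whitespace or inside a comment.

pos=0: emit MINUS '-'
pos=2: emit ID 'n' (now at pos=3)
pos=4: emit ID 'val' (now at pos=7)
pos=8: emit NUM '99' (now at pos=10)
pos=11: emit EQ '='
DONE. 5 tokens: [MINUS, ID, ID, NUM, EQ]
Position 2: char is 'n' -> ID

Answer: ID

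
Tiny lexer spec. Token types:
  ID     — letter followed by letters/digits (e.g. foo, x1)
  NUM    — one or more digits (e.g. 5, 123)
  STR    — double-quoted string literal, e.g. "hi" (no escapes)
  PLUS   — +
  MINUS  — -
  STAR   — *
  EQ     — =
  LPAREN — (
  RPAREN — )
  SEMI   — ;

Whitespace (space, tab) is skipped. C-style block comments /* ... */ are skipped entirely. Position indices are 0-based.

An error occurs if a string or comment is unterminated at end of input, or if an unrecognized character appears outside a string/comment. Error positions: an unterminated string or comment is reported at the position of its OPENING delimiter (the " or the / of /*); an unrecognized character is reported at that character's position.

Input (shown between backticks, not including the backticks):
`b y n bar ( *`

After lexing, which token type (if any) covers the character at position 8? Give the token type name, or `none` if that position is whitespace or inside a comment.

pos=0: emit ID 'b' (now at pos=1)
pos=2: emit ID 'y' (now at pos=3)
pos=4: emit ID 'n' (now at pos=5)
pos=6: emit ID 'bar' (now at pos=9)
pos=10: emit LPAREN '('
pos=12: emit STAR '*'
DONE. 6 tokens: [ID, ID, ID, ID, LPAREN, STAR]
Position 8: char is 'r' -> ID

Answer: ID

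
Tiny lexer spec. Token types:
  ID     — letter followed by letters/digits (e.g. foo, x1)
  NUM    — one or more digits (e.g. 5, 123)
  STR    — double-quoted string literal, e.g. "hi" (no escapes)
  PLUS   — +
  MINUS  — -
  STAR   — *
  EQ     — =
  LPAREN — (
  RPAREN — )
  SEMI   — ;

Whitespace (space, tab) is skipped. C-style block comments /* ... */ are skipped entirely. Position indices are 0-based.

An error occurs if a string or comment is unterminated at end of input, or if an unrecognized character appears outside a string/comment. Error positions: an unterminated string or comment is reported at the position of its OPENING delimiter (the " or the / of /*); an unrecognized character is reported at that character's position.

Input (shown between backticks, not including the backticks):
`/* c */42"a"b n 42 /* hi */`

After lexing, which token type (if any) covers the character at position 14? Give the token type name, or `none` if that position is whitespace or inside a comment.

pos=0: enter COMMENT mode (saw '/*')
exit COMMENT mode (now at pos=7)
pos=7: emit NUM '42' (now at pos=9)
pos=9: enter STRING mode
pos=9: emit STR "a" (now at pos=12)
pos=12: emit ID 'b' (now at pos=13)
pos=14: emit ID 'n' (now at pos=15)
pos=16: emit NUM '42' (now at pos=18)
pos=19: enter COMMENT mode (saw '/*')
exit COMMENT mode (now at pos=27)
DONE. 5 tokens: [NUM, STR, ID, ID, NUM]
Position 14: char is 'n' -> ID

Answer: ID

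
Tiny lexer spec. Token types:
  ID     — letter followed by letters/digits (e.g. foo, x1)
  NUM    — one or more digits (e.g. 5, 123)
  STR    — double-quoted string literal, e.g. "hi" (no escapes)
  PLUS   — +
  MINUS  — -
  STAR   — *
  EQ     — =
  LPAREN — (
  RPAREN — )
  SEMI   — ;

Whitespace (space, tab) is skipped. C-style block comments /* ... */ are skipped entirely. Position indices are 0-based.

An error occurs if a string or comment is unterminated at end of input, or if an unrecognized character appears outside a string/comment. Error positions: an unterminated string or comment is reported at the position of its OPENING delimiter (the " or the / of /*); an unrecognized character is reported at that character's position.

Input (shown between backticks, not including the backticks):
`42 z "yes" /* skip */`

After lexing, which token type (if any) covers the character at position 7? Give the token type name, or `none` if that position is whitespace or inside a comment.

Answer: STR

Derivation:
pos=0: emit NUM '42' (now at pos=2)
pos=3: emit ID 'z' (now at pos=4)
pos=5: enter STRING mode
pos=5: emit STR "yes" (now at pos=10)
pos=11: enter COMMENT mode (saw '/*')
exit COMMENT mode (now at pos=21)
DONE. 3 tokens: [NUM, ID, STR]
Position 7: char is 'e' -> STR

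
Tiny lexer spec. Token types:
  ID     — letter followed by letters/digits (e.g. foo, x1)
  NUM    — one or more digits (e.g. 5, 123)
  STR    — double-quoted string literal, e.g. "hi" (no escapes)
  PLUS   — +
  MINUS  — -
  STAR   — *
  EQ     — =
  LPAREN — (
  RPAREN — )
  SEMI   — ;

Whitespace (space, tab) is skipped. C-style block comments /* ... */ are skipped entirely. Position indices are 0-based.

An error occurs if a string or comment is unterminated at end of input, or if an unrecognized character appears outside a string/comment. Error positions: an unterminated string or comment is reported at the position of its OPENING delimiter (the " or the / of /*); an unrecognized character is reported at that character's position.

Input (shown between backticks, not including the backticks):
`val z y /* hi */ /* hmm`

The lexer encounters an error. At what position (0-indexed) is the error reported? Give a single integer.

Answer: 17

Derivation:
pos=0: emit ID 'val' (now at pos=3)
pos=4: emit ID 'z' (now at pos=5)
pos=6: emit ID 'y' (now at pos=7)
pos=8: enter COMMENT mode (saw '/*')
exit COMMENT mode (now at pos=16)
pos=17: enter COMMENT mode (saw '/*')
pos=17: ERROR — unterminated comment (reached EOF)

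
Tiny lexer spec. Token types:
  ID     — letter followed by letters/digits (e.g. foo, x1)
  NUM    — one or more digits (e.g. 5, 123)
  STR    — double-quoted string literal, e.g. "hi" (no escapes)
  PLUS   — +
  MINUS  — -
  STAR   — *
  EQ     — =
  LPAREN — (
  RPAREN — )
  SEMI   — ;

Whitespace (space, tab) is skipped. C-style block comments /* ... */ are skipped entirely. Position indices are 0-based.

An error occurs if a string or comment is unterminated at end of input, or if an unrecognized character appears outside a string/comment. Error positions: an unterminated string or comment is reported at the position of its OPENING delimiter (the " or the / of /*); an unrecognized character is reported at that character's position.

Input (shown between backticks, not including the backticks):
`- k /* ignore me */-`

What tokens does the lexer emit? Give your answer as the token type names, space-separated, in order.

pos=0: emit MINUS '-'
pos=2: emit ID 'k' (now at pos=3)
pos=4: enter COMMENT mode (saw '/*')
exit COMMENT mode (now at pos=19)
pos=19: emit MINUS '-'
DONE. 3 tokens: [MINUS, ID, MINUS]

Answer: MINUS ID MINUS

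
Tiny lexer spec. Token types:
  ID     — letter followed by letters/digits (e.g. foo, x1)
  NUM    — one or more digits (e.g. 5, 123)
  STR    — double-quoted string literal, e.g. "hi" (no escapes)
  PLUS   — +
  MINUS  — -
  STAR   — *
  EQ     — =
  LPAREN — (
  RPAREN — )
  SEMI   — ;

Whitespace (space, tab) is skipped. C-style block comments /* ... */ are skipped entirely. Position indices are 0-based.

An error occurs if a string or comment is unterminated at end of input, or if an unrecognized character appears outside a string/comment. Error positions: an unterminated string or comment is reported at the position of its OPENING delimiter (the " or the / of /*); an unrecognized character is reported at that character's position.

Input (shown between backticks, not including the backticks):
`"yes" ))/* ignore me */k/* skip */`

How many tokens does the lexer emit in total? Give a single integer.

pos=0: enter STRING mode
pos=0: emit STR "yes" (now at pos=5)
pos=6: emit RPAREN ')'
pos=7: emit RPAREN ')'
pos=8: enter COMMENT mode (saw '/*')
exit COMMENT mode (now at pos=23)
pos=23: emit ID 'k' (now at pos=24)
pos=24: enter COMMENT mode (saw '/*')
exit COMMENT mode (now at pos=34)
DONE. 4 tokens: [STR, RPAREN, RPAREN, ID]

Answer: 4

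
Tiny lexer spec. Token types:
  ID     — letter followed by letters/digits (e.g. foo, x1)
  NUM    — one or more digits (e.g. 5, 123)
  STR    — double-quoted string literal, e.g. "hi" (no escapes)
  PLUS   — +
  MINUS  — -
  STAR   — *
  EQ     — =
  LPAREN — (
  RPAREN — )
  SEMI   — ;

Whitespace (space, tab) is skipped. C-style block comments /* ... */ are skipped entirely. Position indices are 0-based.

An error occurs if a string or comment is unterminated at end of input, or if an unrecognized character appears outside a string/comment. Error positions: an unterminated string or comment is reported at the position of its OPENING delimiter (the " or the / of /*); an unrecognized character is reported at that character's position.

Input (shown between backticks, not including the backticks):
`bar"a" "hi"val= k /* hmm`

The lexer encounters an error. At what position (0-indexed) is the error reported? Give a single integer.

pos=0: emit ID 'bar' (now at pos=3)
pos=3: enter STRING mode
pos=3: emit STR "a" (now at pos=6)
pos=7: enter STRING mode
pos=7: emit STR "hi" (now at pos=11)
pos=11: emit ID 'val' (now at pos=14)
pos=14: emit EQ '='
pos=16: emit ID 'k' (now at pos=17)
pos=18: enter COMMENT mode (saw '/*')
pos=18: ERROR — unterminated comment (reached EOF)

Answer: 18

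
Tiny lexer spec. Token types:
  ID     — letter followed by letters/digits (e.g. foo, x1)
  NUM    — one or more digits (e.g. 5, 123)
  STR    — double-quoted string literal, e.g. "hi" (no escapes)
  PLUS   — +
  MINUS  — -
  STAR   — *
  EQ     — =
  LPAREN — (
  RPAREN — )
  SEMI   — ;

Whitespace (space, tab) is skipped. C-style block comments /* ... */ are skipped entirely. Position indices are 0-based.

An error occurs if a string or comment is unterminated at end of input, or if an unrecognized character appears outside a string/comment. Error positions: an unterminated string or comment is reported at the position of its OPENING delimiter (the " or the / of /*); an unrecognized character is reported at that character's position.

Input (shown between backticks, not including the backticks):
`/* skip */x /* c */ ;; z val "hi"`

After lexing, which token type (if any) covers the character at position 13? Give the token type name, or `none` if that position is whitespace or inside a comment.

pos=0: enter COMMENT mode (saw '/*')
exit COMMENT mode (now at pos=10)
pos=10: emit ID 'x' (now at pos=11)
pos=12: enter COMMENT mode (saw '/*')
exit COMMENT mode (now at pos=19)
pos=20: emit SEMI ';'
pos=21: emit SEMI ';'
pos=23: emit ID 'z' (now at pos=24)
pos=25: emit ID 'val' (now at pos=28)
pos=29: enter STRING mode
pos=29: emit STR "hi" (now at pos=33)
DONE. 6 tokens: [ID, SEMI, SEMI, ID, ID, STR]
Position 13: char is '*' -> none

Answer: none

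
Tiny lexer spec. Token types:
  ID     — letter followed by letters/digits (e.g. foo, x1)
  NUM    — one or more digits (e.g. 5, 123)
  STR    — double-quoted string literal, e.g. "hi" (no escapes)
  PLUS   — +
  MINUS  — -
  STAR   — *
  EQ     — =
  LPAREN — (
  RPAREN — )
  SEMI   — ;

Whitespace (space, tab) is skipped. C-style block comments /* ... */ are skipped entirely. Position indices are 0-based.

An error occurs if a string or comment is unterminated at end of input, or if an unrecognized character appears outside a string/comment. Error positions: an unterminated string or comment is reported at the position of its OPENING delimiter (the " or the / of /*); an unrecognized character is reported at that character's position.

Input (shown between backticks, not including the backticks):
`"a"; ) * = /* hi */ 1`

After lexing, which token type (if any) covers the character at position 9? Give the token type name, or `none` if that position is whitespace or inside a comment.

Answer: EQ

Derivation:
pos=0: enter STRING mode
pos=0: emit STR "a" (now at pos=3)
pos=3: emit SEMI ';'
pos=5: emit RPAREN ')'
pos=7: emit STAR '*'
pos=9: emit EQ '='
pos=11: enter COMMENT mode (saw '/*')
exit COMMENT mode (now at pos=19)
pos=20: emit NUM '1' (now at pos=21)
DONE. 6 tokens: [STR, SEMI, RPAREN, STAR, EQ, NUM]
Position 9: char is '=' -> EQ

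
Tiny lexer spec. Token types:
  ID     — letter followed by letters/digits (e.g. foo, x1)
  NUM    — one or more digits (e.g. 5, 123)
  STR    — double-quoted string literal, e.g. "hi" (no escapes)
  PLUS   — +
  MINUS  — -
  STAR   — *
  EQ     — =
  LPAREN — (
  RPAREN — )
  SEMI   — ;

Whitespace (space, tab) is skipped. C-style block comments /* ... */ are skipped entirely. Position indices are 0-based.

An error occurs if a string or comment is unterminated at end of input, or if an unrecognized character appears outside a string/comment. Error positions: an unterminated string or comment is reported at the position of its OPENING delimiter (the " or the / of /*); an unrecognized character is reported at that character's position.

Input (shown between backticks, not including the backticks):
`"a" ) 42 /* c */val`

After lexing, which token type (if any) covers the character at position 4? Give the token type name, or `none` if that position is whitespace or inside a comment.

Answer: RPAREN

Derivation:
pos=0: enter STRING mode
pos=0: emit STR "a" (now at pos=3)
pos=4: emit RPAREN ')'
pos=6: emit NUM '42' (now at pos=8)
pos=9: enter COMMENT mode (saw '/*')
exit COMMENT mode (now at pos=16)
pos=16: emit ID 'val' (now at pos=19)
DONE. 4 tokens: [STR, RPAREN, NUM, ID]
Position 4: char is ')' -> RPAREN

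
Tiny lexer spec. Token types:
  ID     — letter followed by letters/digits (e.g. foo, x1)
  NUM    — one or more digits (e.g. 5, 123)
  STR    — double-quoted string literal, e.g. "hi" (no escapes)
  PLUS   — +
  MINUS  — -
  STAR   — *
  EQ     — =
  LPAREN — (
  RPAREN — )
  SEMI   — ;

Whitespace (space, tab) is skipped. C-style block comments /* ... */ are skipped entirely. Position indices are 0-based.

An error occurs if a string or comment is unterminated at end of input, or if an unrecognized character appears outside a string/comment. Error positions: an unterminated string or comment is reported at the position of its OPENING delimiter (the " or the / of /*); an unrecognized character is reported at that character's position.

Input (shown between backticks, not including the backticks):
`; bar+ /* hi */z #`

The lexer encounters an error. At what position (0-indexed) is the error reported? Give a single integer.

pos=0: emit SEMI ';'
pos=2: emit ID 'bar' (now at pos=5)
pos=5: emit PLUS '+'
pos=7: enter COMMENT mode (saw '/*')
exit COMMENT mode (now at pos=15)
pos=15: emit ID 'z' (now at pos=16)
pos=17: ERROR — unrecognized char '#'

Answer: 17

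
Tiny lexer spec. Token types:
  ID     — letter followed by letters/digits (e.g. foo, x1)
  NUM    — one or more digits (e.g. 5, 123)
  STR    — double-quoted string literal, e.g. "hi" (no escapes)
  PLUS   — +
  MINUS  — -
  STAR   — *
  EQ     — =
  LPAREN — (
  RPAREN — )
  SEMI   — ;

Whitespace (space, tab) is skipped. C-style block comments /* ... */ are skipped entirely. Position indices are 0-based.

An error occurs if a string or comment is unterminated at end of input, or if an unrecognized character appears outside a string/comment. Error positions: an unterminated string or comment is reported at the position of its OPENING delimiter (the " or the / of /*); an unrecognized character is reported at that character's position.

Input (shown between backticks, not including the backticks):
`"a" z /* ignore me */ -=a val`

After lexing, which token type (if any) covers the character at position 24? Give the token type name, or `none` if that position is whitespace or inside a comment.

pos=0: enter STRING mode
pos=0: emit STR "a" (now at pos=3)
pos=4: emit ID 'z' (now at pos=5)
pos=6: enter COMMENT mode (saw '/*')
exit COMMENT mode (now at pos=21)
pos=22: emit MINUS '-'
pos=23: emit EQ '='
pos=24: emit ID 'a' (now at pos=25)
pos=26: emit ID 'val' (now at pos=29)
DONE. 6 tokens: [STR, ID, MINUS, EQ, ID, ID]
Position 24: char is 'a' -> ID

Answer: ID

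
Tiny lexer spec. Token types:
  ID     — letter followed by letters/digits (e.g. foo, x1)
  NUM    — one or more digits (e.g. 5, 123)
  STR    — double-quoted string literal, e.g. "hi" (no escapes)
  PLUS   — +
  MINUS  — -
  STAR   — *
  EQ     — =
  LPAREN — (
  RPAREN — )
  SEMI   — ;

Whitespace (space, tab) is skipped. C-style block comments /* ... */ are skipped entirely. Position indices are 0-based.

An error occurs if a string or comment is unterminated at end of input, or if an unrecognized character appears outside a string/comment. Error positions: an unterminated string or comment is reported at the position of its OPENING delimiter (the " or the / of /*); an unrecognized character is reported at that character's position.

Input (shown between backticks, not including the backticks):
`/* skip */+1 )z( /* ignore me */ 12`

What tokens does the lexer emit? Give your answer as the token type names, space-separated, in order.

Answer: PLUS NUM RPAREN ID LPAREN NUM

Derivation:
pos=0: enter COMMENT mode (saw '/*')
exit COMMENT mode (now at pos=10)
pos=10: emit PLUS '+'
pos=11: emit NUM '1' (now at pos=12)
pos=13: emit RPAREN ')'
pos=14: emit ID 'z' (now at pos=15)
pos=15: emit LPAREN '('
pos=17: enter COMMENT mode (saw '/*')
exit COMMENT mode (now at pos=32)
pos=33: emit NUM '12' (now at pos=35)
DONE. 6 tokens: [PLUS, NUM, RPAREN, ID, LPAREN, NUM]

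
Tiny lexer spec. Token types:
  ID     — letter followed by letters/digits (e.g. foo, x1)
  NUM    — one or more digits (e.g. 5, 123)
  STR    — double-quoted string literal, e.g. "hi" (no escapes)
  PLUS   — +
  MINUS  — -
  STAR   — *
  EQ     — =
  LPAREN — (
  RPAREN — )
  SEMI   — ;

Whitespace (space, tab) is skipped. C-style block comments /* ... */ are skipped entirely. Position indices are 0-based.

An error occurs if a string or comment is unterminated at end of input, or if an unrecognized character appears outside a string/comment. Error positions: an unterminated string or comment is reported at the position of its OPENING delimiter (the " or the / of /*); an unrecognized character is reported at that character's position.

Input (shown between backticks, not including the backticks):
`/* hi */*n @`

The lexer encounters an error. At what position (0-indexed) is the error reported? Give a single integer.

pos=0: enter COMMENT mode (saw '/*')
exit COMMENT mode (now at pos=8)
pos=8: emit STAR '*'
pos=9: emit ID 'n' (now at pos=10)
pos=11: ERROR — unrecognized char '@'

Answer: 11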